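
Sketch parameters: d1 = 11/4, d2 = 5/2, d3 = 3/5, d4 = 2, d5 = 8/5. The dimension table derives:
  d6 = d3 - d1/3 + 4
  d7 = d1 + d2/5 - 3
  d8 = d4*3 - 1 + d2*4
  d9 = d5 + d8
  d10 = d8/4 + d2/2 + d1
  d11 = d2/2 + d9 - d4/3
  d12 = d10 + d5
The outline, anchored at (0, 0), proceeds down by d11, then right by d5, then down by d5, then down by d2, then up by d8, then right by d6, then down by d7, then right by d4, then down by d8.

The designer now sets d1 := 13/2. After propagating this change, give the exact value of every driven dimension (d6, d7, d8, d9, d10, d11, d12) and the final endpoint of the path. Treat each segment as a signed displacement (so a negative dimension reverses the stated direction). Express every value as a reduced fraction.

Apply edit: d1 := 13/2
  d6 = d3 - d1/3 + 4 = 73/30
  d7 = d1 + d2/5 - 3 = 4
  d8 = d4*3 - 1 + d2*4 = 15
  d9 = d5 + d8 = 83/5
  d10 = d8/4 + d2/2 + d1 = 23/2
  d11 = d2/2 + d9 - d4/3 = 1031/60
  d12 = d10 + d5 = 131/10
Walk from origin (0, 0):
  seg 1: down by d11 = 1031/60 → (0, -1031/60)
  seg 2: right by d5 = 8/5 → (8/5, -1031/60)
  seg 3: down by d5 = 8/5 → (8/5, -1127/60)
  seg 4: down by d2 = 5/2 → (8/5, -1277/60)
  seg 5: up by d8 = 15 → (8/5, -377/60)
  seg 6: right by d6 = 73/30 → (121/30, -377/60)
  seg 7: down by d7 = 4 → (121/30, -617/60)
  seg 8: right by d4 = 2 → (181/30, -617/60)
  seg 9: down by d8 = 15 → (181/30, -1517/60)

d6 = 73/30
d7 = 4
d8 = 15
d9 = 83/5
d10 = 23/2
d11 = 1031/60
d12 = 131/10
endpoint = (181/30, -1517/60)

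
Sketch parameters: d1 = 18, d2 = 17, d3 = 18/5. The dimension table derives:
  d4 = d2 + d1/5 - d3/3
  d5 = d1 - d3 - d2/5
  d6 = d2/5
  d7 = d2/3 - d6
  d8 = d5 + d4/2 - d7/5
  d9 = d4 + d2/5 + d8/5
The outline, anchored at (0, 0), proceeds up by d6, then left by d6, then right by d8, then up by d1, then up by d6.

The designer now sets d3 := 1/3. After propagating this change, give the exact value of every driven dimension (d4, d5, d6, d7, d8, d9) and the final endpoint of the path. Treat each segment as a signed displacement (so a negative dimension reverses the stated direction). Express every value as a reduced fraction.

Apply edit: d3 := 1/3
  d4 = d2 + d1/5 - d3/3 = 922/45
  d5 = d1 - d3 - d2/5 = 214/15
  d6 = d2/5 = 17/5
  d7 = d2/3 - d6 = 34/15
  d8 = d5 + d4/2 - d7/5 = 5413/225
  d9 = d4 + d2/5 + d8/5 = 32288/1125
Walk from origin (0, 0):
  seg 1: up by d6 = 17/5 → (0, 17/5)
  seg 2: left by d6 = 17/5 → (-17/5, 17/5)
  seg 3: right by d8 = 5413/225 → (4648/225, 17/5)
  seg 4: up by d1 = 18 → (4648/225, 107/5)
  seg 5: up by d6 = 17/5 → (4648/225, 124/5)

d4 = 922/45
d5 = 214/15
d6 = 17/5
d7 = 34/15
d8 = 5413/225
d9 = 32288/1125
endpoint = (4648/225, 124/5)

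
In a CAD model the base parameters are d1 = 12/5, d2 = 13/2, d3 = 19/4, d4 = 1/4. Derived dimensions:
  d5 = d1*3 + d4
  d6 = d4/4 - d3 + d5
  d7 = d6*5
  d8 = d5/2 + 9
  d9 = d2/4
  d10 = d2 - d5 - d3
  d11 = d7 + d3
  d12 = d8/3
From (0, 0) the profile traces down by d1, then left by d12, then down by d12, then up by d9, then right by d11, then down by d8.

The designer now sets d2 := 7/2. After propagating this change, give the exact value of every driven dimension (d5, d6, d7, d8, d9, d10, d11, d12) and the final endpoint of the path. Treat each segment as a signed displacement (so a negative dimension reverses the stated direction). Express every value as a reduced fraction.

Apply edit: d2 := 7/2
  d5 = d1*3 + d4 = 149/20
  d6 = d4/4 - d3 + d5 = 221/80
  d7 = d6*5 = 221/16
  d8 = d5/2 + 9 = 509/40
  d9 = d2/4 = 7/8
  d10 = d2 - d5 - d3 = -87/10
  d11 = d7 + d3 = 297/16
  d12 = d8/3 = 509/120
Walk from origin (0, 0):
  seg 1: down by d1 = 12/5 → (0, -12/5)
  seg 2: left by d12 = 509/120 → (-509/120, -12/5)
  seg 3: down by d12 = 509/120 → (-509/120, -797/120)
  seg 4: up by d9 = 7/8 → (-509/120, -173/30)
  seg 5: right by d11 = 297/16 → (3437/240, -173/30)
  seg 6: down by d8 = 509/40 → (3437/240, -2219/120)

d5 = 149/20
d6 = 221/80
d7 = 221/16
d8 = 509/40
d9 = 7/8
d10 = -87/10
d11 = 297/16
d12 = 509/120
endpoint = (3437/240, -2219/120)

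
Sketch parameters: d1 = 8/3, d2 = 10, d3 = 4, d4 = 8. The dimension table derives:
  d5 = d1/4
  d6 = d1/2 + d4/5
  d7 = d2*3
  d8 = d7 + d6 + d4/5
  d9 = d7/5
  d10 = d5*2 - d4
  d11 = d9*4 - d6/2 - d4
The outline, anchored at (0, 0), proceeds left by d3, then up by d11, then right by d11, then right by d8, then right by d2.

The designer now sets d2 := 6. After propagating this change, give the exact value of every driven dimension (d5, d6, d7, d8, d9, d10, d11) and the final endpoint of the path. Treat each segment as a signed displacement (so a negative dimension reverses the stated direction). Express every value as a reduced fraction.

d5 = 2/3
d6 = 44/15
d7 = 18
d8 = 338/15
d9 = 18/5
d10 = -20/3
d11 = 74/15
endpoint = (442/15, 74/15)

Apply edit: d2 := 6
  d5 = d1/4 = 2/3
  d6 = d1/2 + d4/5 = 44/15
  d7 = d2*3 = 18
  d8 = d7 + d6 + d4/5 = 338/15
  d9 = d7/5 = 18/5
  d10 = d5*2 - d4 = -20/3
  d11 = d9*4 - d6/2 - d4 = 74/15
Walk from origin (0, 0):
  seg 1: left by d3 = 4 → (-4, 0)
  seg 2: up by d11 = 74/15 → (-4, 74/15)
  seg 3: right by d11 = 74/15 → (14/15, 74/15)
  seg 4: right by d8 = 338/15 → (352/15, 74/15)
  seg 5: right by d2 = 6 → (442/15, 74/15)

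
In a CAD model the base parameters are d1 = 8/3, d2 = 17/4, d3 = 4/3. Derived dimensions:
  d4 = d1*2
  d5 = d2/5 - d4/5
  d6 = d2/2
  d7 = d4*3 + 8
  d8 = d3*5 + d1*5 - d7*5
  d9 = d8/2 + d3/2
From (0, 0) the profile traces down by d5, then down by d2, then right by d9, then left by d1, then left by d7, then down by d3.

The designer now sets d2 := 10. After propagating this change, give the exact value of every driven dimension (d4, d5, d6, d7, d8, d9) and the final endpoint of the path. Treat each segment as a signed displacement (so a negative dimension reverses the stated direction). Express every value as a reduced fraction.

Apply edit: d2 := 10
  d4 = d1*2 = 16/3
  d5 = d2/5 - d4/5 = 14/15
  d6 = d2/2 = 5
  d7 = d4*3 + 8 = 24
  d8 = d3*5 + d1*5 - d7*5 = -100
  d9 = d8/2 + d3/2 = -148/3
Walk from origin (0, 0):
  seg 1: down by d5 = 14/15 → (0, -14/15)
  seg 2: down by d2 = 10 → (0, -164/15)
  seg 3: right by d9 = -148/3 → (-148/3, -164/15)
  seg 4: left by d1 = 8/3 → (-52, -164/15)
  seg 5: left by d7 = 24 → (-76, -164/15)
  seg 6: down by d3 = 4/3 → (-76, -184/15)

d4 = 16/3
d5 = 14/15
d6 = 5
d7 = 24
d8 = -100
d9 = -148/3
endpoint = (-76, -184/15)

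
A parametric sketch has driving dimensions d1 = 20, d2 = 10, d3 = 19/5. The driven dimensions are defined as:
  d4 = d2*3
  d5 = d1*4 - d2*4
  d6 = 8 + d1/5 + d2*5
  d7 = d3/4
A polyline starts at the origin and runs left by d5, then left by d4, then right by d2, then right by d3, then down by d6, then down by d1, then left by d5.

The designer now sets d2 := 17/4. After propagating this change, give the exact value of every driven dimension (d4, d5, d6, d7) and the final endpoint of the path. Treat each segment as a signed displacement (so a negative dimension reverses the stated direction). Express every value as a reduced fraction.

d4 = 51/4
d5 = 63
d6 = 133/4
d7 = 19/20
endpoint = (-1307/10, -213/4)

Apply edit: d2 := 17/4
  d4 = d2*3 = 51/4
  d5 = d1*4 - d2*4 = 63
  d6 = 8 + d1/5 + d2*5 = 133/4
  d7 = d3/4 = 19/20
Walk from origin (0, 0):
  seg 1: left by d5 = 63 → (-63, 0)
  seg 2: left by d4 = 51/4 → (-303/4, 0)
  seg 3: right by d2 = 17/4 → (-143/2, 0)
  seg 4: right by d3 = 19/5 → (-677/10, 0)
  seg 5: down by d6 = 133/4 → (-677/10, -133/4)
  seg 6: down by d1 = 20 → (-677/10, -213/4)
  seg 7: left by d5 = 63 → (-1307/10, -213/4)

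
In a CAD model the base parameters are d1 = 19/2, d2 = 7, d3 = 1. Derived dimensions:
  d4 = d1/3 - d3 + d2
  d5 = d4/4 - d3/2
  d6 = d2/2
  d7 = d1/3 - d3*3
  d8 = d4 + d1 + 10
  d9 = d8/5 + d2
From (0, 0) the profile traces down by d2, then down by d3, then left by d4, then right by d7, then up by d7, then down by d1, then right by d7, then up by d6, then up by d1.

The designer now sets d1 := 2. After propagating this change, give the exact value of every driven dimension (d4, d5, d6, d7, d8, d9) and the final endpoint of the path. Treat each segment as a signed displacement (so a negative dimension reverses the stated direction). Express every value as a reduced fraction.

Apply edit: d1 := 2
  d4 = d1/3 - d3 + d2 = 20/3
  d5 = d4/4 - d3/2 = 7/6
  d6 = d2/2 = 7/2
  d7 = d1/3 - d3*3 = -7/3
  d8 = d4 + d1 + 10 = 56/3
  d9 = d8/5 + d2 = 161/15
Walk from origin (0, 0):
  seg 1: down by d2 = 7 → (0, -7)
  seg 2: down by d3 = 1 → (0, -8)
  seg 3: left by d4 = 20/3 → (-20/3, -8)
  seg 4: right by d7 = -7/3 → (-9, -8)
  seg 5: up by d7 = -7/3 → (-9, -31/3)
  seg 6: down by d1 = 2 → (-9, -37/3)
  seg 7: right by d7 = -7/3 → (-34/3, -37/3)
  seg 8: up by d6 = 7/2 → (-34/3, -53/6)
  seg 9: up by d1 = 2 → (-34/3, -41/6)

d4 = 20/3
d5 = 7/6
d6 = 7/2
d7 = -7/3
d8 = 56/3
d9 = 161/15
endpoint = (-34/3, -41/6)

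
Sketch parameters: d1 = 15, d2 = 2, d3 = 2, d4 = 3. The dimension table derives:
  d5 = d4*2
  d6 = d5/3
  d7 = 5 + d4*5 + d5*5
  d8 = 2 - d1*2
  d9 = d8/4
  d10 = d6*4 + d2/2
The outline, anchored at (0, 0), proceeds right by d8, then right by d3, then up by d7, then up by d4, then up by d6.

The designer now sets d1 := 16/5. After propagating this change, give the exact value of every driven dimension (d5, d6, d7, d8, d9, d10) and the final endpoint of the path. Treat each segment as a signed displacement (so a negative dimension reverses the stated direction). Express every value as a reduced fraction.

Apply edit: d1 := 16/5
  d5 = d4*2 = 6
  d6 = d5/3 = 2
  d7 = 5 + d4*5 + d5*5 = 50
  d8 = 2 - d1*2 = -22/5
  d9 = d8/4 = -11/10
  d10 = d6*4 + d2/2 = 9
Walk from origin (0, 0):
  seg 1: right by d8 = -22/5 → (-22/5, 0)
  seg 2: right by d3 = 2 → (-12/5, 0)
  seg 3: up by d7 = 50 → (-12/5, 50)
  seg 4: up by d4 = 3 → (-12/5, 53)
  seg 5: up by d6 = 2 → (-12/5, 55)

d5 = 6
d6 = 2
d7 = 50
d8 = -22/5
d9 = -11/10
d10 = 9
endpoint = (-12/5, 55)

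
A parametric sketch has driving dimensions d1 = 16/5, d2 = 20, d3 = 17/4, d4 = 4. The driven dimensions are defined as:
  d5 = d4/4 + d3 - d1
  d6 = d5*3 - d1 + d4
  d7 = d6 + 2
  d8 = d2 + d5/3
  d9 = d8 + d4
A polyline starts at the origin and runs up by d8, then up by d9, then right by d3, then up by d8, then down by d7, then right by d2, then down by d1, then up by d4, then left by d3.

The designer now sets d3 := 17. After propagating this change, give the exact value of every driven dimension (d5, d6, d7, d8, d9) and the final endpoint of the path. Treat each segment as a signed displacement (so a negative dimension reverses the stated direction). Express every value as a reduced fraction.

Apply edit: d3 := 17
  d5 = d4/4 + d3 - d1 = 74/5
  d6 = d5*3 - d1 + d4 = 226/5
  d7 = d6 + 2 = 236/5
  d8 = d2 + d5/3 = 374/15
  d9 = d8 + d4 = 434/15
Walk from origin (0, 0):
  seg 1: up by d8 = 374/15 → (0, 374/15)
  seg 2: up by d9 = 434/15 → (0, 808/15)
  seg 3: right by d3 = 17 → (17, 808/15)
  seg 4: up by d8 = 374/15 → (17, 394/5)
  seg 5: down by d7 = 236/5 → (17, 158/5)
  seg 6: right by d2 = 20 → (37, 158/5)
  seg 7: down by d1 = 16/5 → (37, 142/5)
  seg 8: up by d4 = 4 → (37, 162/5)
  seg 9: left by d3 = 17 → (20, 162/5)

d5 = 74/5
d6 = 226/5
d7 = 236/5
d8 = 374/15
d9 = 434/15
endpoint = (20, 162/5)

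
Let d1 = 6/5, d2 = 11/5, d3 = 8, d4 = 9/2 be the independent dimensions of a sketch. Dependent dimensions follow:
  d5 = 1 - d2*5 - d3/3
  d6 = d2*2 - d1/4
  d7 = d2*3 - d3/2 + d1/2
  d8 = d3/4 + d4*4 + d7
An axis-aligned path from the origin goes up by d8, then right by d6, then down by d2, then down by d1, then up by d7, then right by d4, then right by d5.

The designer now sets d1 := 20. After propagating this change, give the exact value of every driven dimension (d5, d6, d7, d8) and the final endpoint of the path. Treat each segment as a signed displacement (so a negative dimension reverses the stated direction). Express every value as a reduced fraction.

Apply edit: d1 := 20
  d5 = 1 - d2*5 - d3/3 = -38/3
  d6 = d2*2 - d1/4 = -3/5
  d7 = d2*3 - d3/2 + d1/2 = 63/5
  d8 = d3/4 + d4*4 + d7 = 163/5
Walk from origin (0, 0):
  seg 1: up by d8 = 163/5 → (0, 163/5)
  seg 2: right by d6 = -3/5 → (-3/5, 163/5)
  seg 3: down by d2 = 11/5 → (-3/5, 152/5)
  seg 4: down by d1 = 20 → (-3/5, 52/5)
  seg 5: up by d7 = 63/5 → (-3/5, 23)
  seg 6: right by d4 = 9/2 → (39/10, 23)
  seg 7: right by d5 = -38/3 → (-263/30, 23)

d5 = -38/3
d6 = -3/5
d7 = 63/5
d8 = 163/5
endpoint = (-263/30, 23)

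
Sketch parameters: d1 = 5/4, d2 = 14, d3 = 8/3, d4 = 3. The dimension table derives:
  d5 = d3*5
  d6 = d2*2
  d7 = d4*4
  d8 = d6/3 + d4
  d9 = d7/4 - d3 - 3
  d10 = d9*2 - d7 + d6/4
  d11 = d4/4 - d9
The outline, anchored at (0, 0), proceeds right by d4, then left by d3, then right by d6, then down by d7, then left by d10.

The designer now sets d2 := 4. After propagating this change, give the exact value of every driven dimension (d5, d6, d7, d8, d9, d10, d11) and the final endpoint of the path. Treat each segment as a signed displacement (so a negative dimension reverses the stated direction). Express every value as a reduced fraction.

d5 = 40/3
d6 = 8
d7 = 12
d8 = 17/3
d9 = -8/3
d10 = -46/3
d11 = 41/12
endpoint = (71/3, -12)

Apply edit: d2 := 4
  d5 = d3*5 = 40/3
  d6 = d2*2 = 8
  d7 = d4*4 = 12
  d8 = d6/3 + d4 = 17/3
  d9 = d7/4 - d3 - 3 = -8/3
  d10 = d9*2 - d7 + d6/4 = -46/3
  d11 = d4/4 - d9 = 41/12
Walk from origin (0, 0):
  seg 1: right by d4 = 3 → (3, 0)
  seg 2: left by d3 = 8/3 → (1/3, 0)
  seg 3: right by d6 = 8 → (25/3, 0)
  seg 4: down by d7 = 12 → (25/3, -12)
  seg 5: left by d10 = -46/3 → (71/3, -12)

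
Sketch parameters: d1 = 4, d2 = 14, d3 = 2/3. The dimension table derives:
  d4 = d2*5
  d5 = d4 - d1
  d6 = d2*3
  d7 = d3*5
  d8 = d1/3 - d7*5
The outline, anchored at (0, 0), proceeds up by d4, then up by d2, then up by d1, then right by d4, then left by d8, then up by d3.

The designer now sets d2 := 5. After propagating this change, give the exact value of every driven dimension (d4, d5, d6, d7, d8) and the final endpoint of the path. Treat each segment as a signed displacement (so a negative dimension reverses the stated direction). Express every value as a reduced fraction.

Apply edit: d2 := 5
  d4 = d2*5 = 25
  d5 = d4 - d1 = 21
  d6 = d2*3 = 15
  d7 = d3*5 = 10/3
  d8 = d1/3 - d7*5 = -46/3
Walk from origin (0, 0):
  seg 1: up by d4 = 25 → (0, 25)
  seg 2: up by d2 = 5 → (0, 30)
  seg 3: up by d1 = 4 → (0, 34)
  seg 4: right by d4 = 25 → (25, 34)
  seg 5: left by d8 = -46/3 → (121/3, 34)
  seg 6: up by d3 = 2/3 → (121/3, 104/3)

d4 = 25
d5 = 21
d6 = 15
d7 = 10/3
d8 = -46/3
endpoint = (121/3, 104/3)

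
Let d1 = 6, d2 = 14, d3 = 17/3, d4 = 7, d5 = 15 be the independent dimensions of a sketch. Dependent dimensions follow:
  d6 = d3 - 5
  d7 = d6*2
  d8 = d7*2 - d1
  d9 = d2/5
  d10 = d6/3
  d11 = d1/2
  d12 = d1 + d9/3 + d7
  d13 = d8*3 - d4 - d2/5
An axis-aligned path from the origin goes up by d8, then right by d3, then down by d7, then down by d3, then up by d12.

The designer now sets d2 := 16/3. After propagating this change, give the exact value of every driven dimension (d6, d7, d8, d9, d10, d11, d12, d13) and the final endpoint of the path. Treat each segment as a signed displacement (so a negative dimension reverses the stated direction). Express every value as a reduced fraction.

d6 = 2/3
d7 = 4/3
d8 = -10/3
d9 = 16/15
d10 = 2/9
d11 = 3
d12 = 346/45
d13 = -271/15
endpoint = (17/3, -119/45)

Apply edit: d2 := 16/3
  d6 = d3 - 5 = 2/3
  d7 = d6*2 = 4/3
  d8 = d7*2 - d1 = -10/3
  d9 = d2/5 = 16/15
  d10 = d6/3 = 2/9
  d11 = d1/2 = 3
  d12 = d1 + d9/3 + d7 = 346/45
  d13 = d8*3 - d4 - d2/5 = -271/15
Walk from origin (0, 0):
  seg 1: up by d8 = -10/3 → (0, -10/3)
  seg 2: right by d3 = 17/3 → (17/3, -10/3)
  seg 3: down by d7 = 4/3 → (17/3, -14/3)
  seg 4: down by d3 = 17/3 → (17/3, -31/3)
  seg 5: up by d12 = 346/45 → (17/3, -119/45)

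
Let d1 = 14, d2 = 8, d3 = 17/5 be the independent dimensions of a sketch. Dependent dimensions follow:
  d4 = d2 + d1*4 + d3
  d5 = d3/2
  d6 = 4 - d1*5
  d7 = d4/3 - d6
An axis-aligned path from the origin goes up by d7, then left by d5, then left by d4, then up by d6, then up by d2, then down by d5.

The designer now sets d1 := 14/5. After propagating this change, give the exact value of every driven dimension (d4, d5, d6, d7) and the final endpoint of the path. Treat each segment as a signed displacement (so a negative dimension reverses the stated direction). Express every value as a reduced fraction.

Apply edit: d1 := 14/5
  d4 = d2 + d1*4 + d3 = 113/5
  d5 = d3/2 = 17/10
  d6 = 4 - d1*5 = -10
  d7 = d4/3 - d6 = 263/15
Walk from origin (0, 0):
  seg 1: up by d7 = 263/15 → (0, 263/15)
  seg 2: left by d5 = 17/10 → (-17/10, 263/15)
  seg 3: left by d4 = 113/5 → (-243/10, 263/15)
  seg 4: up by d6 = -10 → (-243/10, 113/15)
  seg 5: up by d2 = 8 → (-243/10, 233/15)
  seg 6: down by d5 = 17/10 → (-243/10, 83/6)

d4 = 113/5
d5 = 17/10
d6 = -10
d7 = 263/15
endpoint = (-243/10, 83/6)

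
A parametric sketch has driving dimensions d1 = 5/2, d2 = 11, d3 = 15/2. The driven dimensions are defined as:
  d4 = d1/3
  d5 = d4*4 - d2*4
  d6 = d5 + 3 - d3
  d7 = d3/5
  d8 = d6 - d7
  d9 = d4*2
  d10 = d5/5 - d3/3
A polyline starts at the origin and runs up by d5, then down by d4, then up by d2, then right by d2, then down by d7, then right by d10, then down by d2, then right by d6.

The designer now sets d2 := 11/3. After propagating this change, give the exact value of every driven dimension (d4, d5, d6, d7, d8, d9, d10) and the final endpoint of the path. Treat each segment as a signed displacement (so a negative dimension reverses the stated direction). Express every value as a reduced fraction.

Apply edit: d2 := 11/3
  d4 = d1/3 = 5/6
  d5 = d4*4 - d2*4 = -34/3
  d6 = d5 + 3 - d3 = -95/6
  d7 = d3/5 = 3/2
  d8 = d6 - d7 = -52/3
  d9 = d4*2 = 5/3
  d10 = d5/5 - d3/3 = -143/30
Walk from origin (0, 0):
  seg 1: up by d5 = -34/3 → (0, -34/3)
  seg 2: down by d4 = 5/6 → (0, -73/6)
  seg 3: up by d2 = 11/3 → (0, -17/2)
  seg 4: right by d2 = 11/3 → (11/3, -17/2)
  seg 5: down by d7 = 3/2 → (11/3, -10)
  seg 6: right by d10 = -143/30 → (-11/10, -10)
  seg 7: down by d2 = 11/3 → (-11/10, -41/3)
  seg 8: right by d6 = -95/6 → (-254/15, -41/3)

d4 = 5/6
d5 = -34/3
d6 = -95/6
d7 = 3/2
d8 = -52/3
d9 = 5/3
d10 = -143/30
endpoint = (-254/15, -41/3)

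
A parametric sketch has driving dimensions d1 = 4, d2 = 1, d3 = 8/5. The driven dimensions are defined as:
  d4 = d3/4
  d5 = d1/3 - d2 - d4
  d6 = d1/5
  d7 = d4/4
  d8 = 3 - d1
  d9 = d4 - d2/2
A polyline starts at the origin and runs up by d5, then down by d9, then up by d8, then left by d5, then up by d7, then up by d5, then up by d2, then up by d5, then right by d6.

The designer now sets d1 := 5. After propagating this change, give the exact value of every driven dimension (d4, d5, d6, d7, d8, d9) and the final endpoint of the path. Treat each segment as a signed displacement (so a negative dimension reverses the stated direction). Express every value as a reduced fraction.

Apply edit: d1 := 5
  d4 = d3/4 = 2/5
  d5 = d1/3 - d2 - d4 = 4/15
  d6 = d1/5 = 1
  d7 = d4/4 = 1/10
  d8 = 3 - d1 = -2
  d9 = d4 - d2/2 = -1/10
Walk from origin (0, 0):
  seg 1: up by d5 = 4/15 → (0, 4/15)
  seg 2: down by d9 = -1/10 → (0, 11/30)
  seg 3: up by d8 = -2 → (0, -49/30)
  seg 4: left by d5 = 4/15 → (-4/15, -49/30)
  seg 5: up by d7 = 1/10 → (-4/15, -23/15)
  seg 6: up by d5 = 4/15 → (-4/15, -19/15)
  seg 7: up by d2 = 1 → (-4/15, -4/15)
  seg 8: up by d5 = 4/15 → (-4/15, 0)
  seg 9: right by d6 = 1 → (11/15, 0)

d4 = 2/5
d5 = 4/15
d6 = 1
d7 = 1/10
d8 = -2
d9 = -1/10
endpoint = (11/15, 0)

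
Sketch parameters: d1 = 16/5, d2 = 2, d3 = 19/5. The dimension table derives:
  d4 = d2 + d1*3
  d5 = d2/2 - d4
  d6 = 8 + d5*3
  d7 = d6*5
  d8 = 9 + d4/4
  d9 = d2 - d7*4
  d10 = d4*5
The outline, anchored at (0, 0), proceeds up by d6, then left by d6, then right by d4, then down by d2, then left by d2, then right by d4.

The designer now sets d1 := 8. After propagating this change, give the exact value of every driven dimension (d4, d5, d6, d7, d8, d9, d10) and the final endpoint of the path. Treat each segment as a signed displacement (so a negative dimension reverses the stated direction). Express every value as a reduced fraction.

Apply edit: d1 := 8
  d4 = d2 + d1*3 = 26
  d5 = d2/2 - d4 = -25
  d6 = 8 + d5*3 = -67
  d7 = d6*5 = -335
  d8 = 9 + d4/4 = 31/2
  d9 = d2 - d7*4 = 1342
  d10 = d4*5 = 130
Walk from origin (0, 0):
  seg 1: up by d6 = -67 → (0, -67)
  seg 2: left by d6 = -67 → (67, -67)
  seg 3: right by d4 = 26 → (93, -67)
  seg 4: down by d2 = 2 → (93, -69)
  seg 5: left by d2 = 2 → (91, -69)
  seg 6: right by d4 = 26 → (117, -69)

d4 = 26
d5 = -25
d6 = -67
d7 = -335
d8 = 31/2
d9 = 1342
d10 = 130
endpoint = (117, -69)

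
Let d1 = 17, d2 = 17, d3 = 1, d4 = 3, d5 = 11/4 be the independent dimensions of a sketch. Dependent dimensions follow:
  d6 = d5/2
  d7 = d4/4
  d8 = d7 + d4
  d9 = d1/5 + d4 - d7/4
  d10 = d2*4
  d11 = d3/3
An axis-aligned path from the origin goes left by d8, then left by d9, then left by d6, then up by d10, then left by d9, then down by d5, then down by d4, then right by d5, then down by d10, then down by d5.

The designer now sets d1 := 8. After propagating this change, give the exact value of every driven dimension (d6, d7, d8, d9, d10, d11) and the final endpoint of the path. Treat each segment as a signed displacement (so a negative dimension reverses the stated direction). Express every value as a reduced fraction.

Apply edit: d1 := 8
  d6 = d5/2 = 11/8
  d7 = d4/4 = 3/4
  d8 = d7 + d4 = 15/4
  d9 = d1/5 + d4 - d7/4 = 353/80
  d10 = d2*4 = 68
  d11 = d3/3 = 1/3
Walk from origin (0, 0):
  seg 1: left by d8 = 15/4 → (-15/4, 0)
  seg 2: left by d9 = 353/80 → (-653/80, 0)
  seg 3: left by d6 = 11/8 → (-763/80, 0)
  seg 4: up by d10 = 68 → (-763/80, 68)
  seg 5: left by d9 = 353/80 → (-279/20, 68)
  seg 6: down by d5 = 11/4 → (-279/20, 261/4)
  seg 7: down by d4 = 3 → (-279/20, 249/4)
  seg 8: right by d5 = 11/4 → (-56/5, 249/4)
  seg 9: down by d10 = 68 → (-56/5, -23/4)
  seg 10: down by d5 = 11/4 → (-56/5, -17/2)

d6 = 11/8
d7 = 3/4
d8 = 15/4
d9 = 353/80
d10 = 68
d11 = 1/3
endpoint = (-56/5, -17/2)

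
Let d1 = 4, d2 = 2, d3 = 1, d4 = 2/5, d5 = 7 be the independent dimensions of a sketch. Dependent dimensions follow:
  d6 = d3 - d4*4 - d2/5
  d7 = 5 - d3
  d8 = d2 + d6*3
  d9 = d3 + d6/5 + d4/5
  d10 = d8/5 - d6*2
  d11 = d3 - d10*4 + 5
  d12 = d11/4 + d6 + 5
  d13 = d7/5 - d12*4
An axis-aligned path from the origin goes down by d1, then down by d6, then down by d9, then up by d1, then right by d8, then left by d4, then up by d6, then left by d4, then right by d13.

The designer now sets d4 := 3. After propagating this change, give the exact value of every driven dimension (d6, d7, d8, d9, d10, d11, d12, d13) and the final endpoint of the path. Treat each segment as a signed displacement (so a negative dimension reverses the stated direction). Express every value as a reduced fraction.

d6 = -57/5
d7 = 4
d8 = -161/5
d9 = -17/25
d10 = 409/25
d11 = -1486/25
d12 = -1063/50
d13 = 2146/25
endpoint = (1191/25, 17/25)

Apply edit: d4 := 3
  d6 = d3 - d4*4 - d2/5 = -57/5
  d7 = 5 - d3 = 4
  d8 = d2 + d6*3 = -161/5
  d9 = d3 + d6/5 + d4/5 = -17/25
  d10 = d8/5 - d6*2 = 409/25
  d11 = d3 - d10*4 + 5 = -1486/25
  d12 = d11/4 + d6 + 5 = -1063/50
  d13 = d7/5 - d12*4 = 2146/25
Walk from origin (0, 0):
  seg 1: down by d1 = 4 → (0, -4)
  seg 2: down by d6 = -57/5 → (0, 37/5)
  seg 3: down by d9 = -17/25 → (0, 202/25)
  seg 4: up by d1 = 4 → (0, 302/25)
  seg 5: right by d8 = -161/5 → (-161/5, 302/25)
  seg 6: left by d4 = 3 → (-176/5, 302/25)
  seg 7: up by d6 = -57/5 → (-176/5, 17/25)
  seg 8: left by d4 = 3 → (-191/5, 17/25)
  seg 9: right by d13 = 2146/25 → (1191/25, 17/25)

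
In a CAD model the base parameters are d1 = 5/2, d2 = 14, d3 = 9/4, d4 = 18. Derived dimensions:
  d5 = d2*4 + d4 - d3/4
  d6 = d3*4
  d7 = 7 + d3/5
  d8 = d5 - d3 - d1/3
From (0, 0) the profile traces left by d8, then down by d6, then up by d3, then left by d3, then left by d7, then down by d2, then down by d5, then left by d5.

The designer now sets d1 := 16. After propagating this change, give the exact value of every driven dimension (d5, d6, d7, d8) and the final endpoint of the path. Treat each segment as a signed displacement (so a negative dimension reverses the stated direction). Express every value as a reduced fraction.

Apply edit: d1 := 16
  d5 = d2*4 + d4 - d3/4 = 1175/16
  d6 = d3*4 = 9
  d7 = 7 + d3/5 = 149/20
  d8 = d5 - d3 - d1/3 = 3161/48
Walk from origin (0, 0):
  seg 1: left by d8 = 3161/48 → (-3161/48, 0)
  seg 2: down by d6 = 9 → (-3161/48, -9)
  seg 3: up by d3 = 9/4 → (-3161/48, -27/4)
  seg 4: left by d3 = 9/4 → (-3269/48, -27/4)
  seg 5: left by d7 = 149/20 → (-18133/240, -27/4)
  seg 6: down by d2 = 14 → (-18133/240, -83/4)
  seg 7: down by d5 = 1175/16 → (-18133/240, -1507/16)
  seg 8: left by d5 = 1175/16 → (-17879/120, -1507/16)

d5 = 1175/16
d6 = 9
d7 = 149/20
d8 = 3161/48
endpoint = (-17879/120, -1507/16)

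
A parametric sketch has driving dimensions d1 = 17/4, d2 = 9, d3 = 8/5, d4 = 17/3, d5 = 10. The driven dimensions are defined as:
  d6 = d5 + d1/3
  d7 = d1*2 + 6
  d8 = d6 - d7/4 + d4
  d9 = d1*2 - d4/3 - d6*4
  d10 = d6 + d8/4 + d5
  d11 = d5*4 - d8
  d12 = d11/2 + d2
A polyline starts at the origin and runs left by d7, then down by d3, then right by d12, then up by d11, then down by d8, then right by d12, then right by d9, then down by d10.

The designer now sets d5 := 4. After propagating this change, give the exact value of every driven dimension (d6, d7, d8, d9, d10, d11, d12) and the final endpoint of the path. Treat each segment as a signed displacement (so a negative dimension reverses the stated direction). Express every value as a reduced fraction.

Apply edit: d5 := 4
  d6 = d5 + d1/3 = 65/12
  d7 = d1*2 + 6 = 29/2
  d8 = d6 - d7/4 + d4 = 179/24
  d9 = d1*2 - d4/3 - d6*4 = -271/18
  d10 = d6 + d8/4 + d5 = 361/32
  d11 = d5*4 - d8 = 205/24
  d12 = d11/2 + d2 = 637/48
Walk from origin (0, 0):
  seg 1: left by d7 = 29/2 → (-29/2, 0)
  seg 2: down by d3 = 8/5 → (-29/2, -8/5)
  seg 3: right by d12 = 637/48 → (-59/48, -8/5)
  seg 4: up by d11 = 205/24 → (-59/48, 833/120)
  seg 5: down by d8 = 179/24 → (-59/48, -31/60)
  seg 6: right by d12 = 637/48 → (289/24, -31/60)
  seg 7: right by d9 = -271/18 → (-217/72, -31/60)
  seg 8: down by d10 = 361/32 → (-217/72, -5663/480)

d6 = 65/12
d7 = 29/2
d8 = 179/24
d9 = -271/18
d10 = 361/32
d11 = 205/24
d12 = 637/48
endpoint = (-217/72, -5663/480)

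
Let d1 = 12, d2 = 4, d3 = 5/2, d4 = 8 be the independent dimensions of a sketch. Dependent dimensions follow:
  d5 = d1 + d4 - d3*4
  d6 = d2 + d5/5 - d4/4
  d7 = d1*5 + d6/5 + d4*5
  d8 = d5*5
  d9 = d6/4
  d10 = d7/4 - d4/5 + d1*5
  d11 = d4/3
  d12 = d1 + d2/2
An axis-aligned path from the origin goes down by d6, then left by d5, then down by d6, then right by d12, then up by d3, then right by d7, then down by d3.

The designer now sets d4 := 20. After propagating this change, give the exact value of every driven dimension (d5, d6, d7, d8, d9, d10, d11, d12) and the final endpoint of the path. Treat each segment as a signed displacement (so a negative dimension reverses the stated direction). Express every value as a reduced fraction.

Apply edit: d4 := 20
  d5 = d1 + d4 - d3*4 = 22
  d6 = d2 + d5/5 - d4/4 = 17/5
  d7 = d1*5 + d6/5 + d4*5 = 4017/25
  d8 = d5*5 = 110
  d9 = d6/4 = 17/20
  d10 = d7/4 - d4/5 + d1*5 = 9617/100
  d11 = d4/3 = 20/3
  d12 = d1 + d2/2 = 14
Walk from origin (0, 0):
  seg 1: down by d6 = 17/5 → (0, -17/5)
  seg 2: left by d5 = 22 → (-22, -17/5)
  seg 3: down by d6 = 17/5 → (-22, -34/5)
  seg 4: right by d12 = 14 → (-8, -34/5)
  seg 5: up by d3 = 5/2 → (-8, -43/10)
  seg 6: right by d7 = 4017/25 → (3817/25, -43/10)
  seg 7: down by d3 = 5/2 → (3817/25, -34/5)

d5 = 22
d6 = 17/5
d7 = 4017/25
d8 = 110
d9 = 17/20
d10 = 9617/100
d11 = 20/3
d12 = 14
endpoint = (3817/25, -34/5)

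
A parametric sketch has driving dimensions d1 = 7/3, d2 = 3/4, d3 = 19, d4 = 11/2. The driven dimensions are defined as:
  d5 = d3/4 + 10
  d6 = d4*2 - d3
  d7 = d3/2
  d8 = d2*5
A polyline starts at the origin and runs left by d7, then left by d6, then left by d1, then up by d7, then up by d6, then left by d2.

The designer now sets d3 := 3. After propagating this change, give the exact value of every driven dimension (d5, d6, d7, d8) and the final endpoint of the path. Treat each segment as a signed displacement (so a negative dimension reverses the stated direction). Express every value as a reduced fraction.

d5 = 43/4
d6 = 8
d7 = 3/2
d8 = 15/4
endpoint = (-151/12, 19/2)

Apply edit: d3 := 3
  d5 = d3/4 + 10 = 43/4
  d6 = d4*2 - d3 = 8
  d7 = d3/2 = 3/2
  d8 = d2*5 = 15/4
Walk from origin (0, 0):
  seg 1: left by d7 = 3/2 → (-3/2, 0)
  seg 2: left by d6 = 8 → (-19/2, 0)
  seg 3: left by d1 = 7/3 → (-71/6, 0)
  seg 4: up by d7 = 3/2 → (-71/6, 3/2)
  seg 5: up by d6 = 8 → (-71/6, 19/2)
  seg 6: left by d2 = 3/4 → (-151/12, 19/2)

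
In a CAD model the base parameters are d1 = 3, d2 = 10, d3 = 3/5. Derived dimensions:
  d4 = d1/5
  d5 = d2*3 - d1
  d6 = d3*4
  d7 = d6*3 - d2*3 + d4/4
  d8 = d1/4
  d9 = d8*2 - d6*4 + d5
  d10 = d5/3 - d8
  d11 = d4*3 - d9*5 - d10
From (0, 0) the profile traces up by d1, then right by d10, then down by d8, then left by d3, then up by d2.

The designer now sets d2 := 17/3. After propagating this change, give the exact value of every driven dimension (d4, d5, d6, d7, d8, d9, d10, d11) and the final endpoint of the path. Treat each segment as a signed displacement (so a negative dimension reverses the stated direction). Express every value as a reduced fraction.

d4 = 3/5
d5 = 14
d6 = 12/5
d7 = -193/20
d8 = 3/4
d9 = 59/10
d10 = 47/12
d11 = -1897/60
endpoint = (199/60, 95/12)

Apply edit: d2 := 17/3
  d4 = d1/5 = 3/5
  d5 = d2*3 - d1 = 14
  d6 = d3*4 = 12/5
  d7 = d6*3 - d2*3 + d4/4 = -193/20
  d8 = d1/4 = 3/4
  d9 = d8*2 - d6*4 + d5 = 59/10
  d10 = d5/3 - d8 = 47/12
  d11 = d4*3 - d9*5 - d10 = -1897/60
Walk from origin (0, 0):
  seg 1: up by d1 = 3 → (0, 3)
  seg 2: right by d10 = 47/12 → (47/12, 3)
  seg 3: down by d8 = 3/4 → (47/12, 9/4)
  seg 4: left by d3 = 3/5 → (199/60, 9/4)
  seg 5: up by d2 = 17/3 → (199/60, 95/12)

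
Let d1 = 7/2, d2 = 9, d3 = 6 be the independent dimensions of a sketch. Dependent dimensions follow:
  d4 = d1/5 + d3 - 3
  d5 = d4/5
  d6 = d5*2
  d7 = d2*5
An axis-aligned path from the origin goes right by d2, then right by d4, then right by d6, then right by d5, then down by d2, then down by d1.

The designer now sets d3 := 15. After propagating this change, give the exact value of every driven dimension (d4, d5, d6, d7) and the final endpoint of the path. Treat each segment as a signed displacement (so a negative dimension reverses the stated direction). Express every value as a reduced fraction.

Apply edit: d3 := 15
  d4 = d1/5 + d3 - 3 = 127/10
  d5 = d4/5 = 127/50
  d6 = d5*2 = 127/25
  d7 = d2*5 = 45
Walk from origin (0, 0):
  seg 1: right by d2 = 9 → (9, 0)
  seg 2: right by d4 = 127/10 → (217/10, 0)
  seg 3: right by d6 = 127/25 → (1339/50, 0)
  seg 4: right by d5 = 127/50 → (733/25, 0)
  seg 5: down by d2 = 9 → (733/25, -9)
  seg 6: down by d1 = 7/2 → (733/25, -25/2)

d4 = 127/10
d5 = 127/50
d6 = 127/25
d7 = 45
endpoint = (733/25, -25/2)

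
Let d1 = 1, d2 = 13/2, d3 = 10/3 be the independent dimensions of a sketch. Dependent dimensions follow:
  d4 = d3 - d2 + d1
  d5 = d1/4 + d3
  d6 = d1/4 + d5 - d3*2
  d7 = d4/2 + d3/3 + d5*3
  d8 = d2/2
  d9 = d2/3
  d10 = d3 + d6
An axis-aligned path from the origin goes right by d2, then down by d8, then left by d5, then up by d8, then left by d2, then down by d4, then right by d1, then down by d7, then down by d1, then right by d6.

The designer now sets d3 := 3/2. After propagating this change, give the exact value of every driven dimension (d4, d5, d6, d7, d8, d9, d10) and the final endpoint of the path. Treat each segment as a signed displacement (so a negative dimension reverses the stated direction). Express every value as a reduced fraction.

Apply edit: d3 := 3/2
  d4 = d3 - d2 + d1 = -4
  d5 = d1/4 + d3 = 7/4
  d6 = d1/4 + d5 - d3*2 = -1
  d7 = d4/2 + d3/3 + d5*3 = 15/4
  d8 = d2/2 = 13/4
  d9 = d2/3 = 13/6
  d10 = d3 + d6 = 1/2
Walk from origin (0, 0):
  seg 1: right by d2 = 13/2 → (13/2, 0)
  seg 2: down by d8 = 13/4 → (13/2, -13/4)
  seg 3: left by d5 = 7/4 → (19/4, -13/4)
  seg 4: up by d8 = 13/4 → (19/4, 0)
  seg 5: left by d2 = 13/2 → (-7/4, 0)
  seg 6: down by d4 = -4 → (-7/4, 4)
  seg 7: right by d1 = 1 → (-3/4, 4)
  seg 8: down by d7 = 15/4 → (-3/4, 1/4)
  seg 9: down by d1 = 1 → (-3/4, -3/4)
  seg 10: right by d6 = -1 → (-7/4, -3/4)

d4 = -4
d5 = 7/4
d6 = -1
d7 = 15/4
d8 = 13/4
d9 = 13/6
d10 = 1/2
endpoint = (-7/4, -3/4)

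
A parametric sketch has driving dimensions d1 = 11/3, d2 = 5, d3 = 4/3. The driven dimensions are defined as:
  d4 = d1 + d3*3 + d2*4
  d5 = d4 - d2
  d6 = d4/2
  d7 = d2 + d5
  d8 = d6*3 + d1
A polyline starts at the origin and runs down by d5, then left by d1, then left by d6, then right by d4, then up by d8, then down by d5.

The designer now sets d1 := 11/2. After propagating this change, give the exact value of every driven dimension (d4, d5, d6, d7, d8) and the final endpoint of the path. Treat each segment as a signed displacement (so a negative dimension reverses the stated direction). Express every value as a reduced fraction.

d4 = 59/2
d5 = 49/2
d6 = 59/4
d7 = 59/2
d8 = 199/4
endpoint = (37/4, 3/4)

Apply edit: d1 := 11/2
  d4 = d1 + d3*3 + d2*4 = 59/2
  d5 = d4 - d2 = 49/2
  d6 = d4/2 = 59/4
  d7 = d2 + d5 = 59/2
  d8 = d6*3 + d1 = 199/4
Walk from origin (0, 0):
  seg 1: down by d5 = 49/2 → (0, -49/2)
  seg 2: left by d1 = 11/2 → (-11/2, -49/2)
  seg 3: left by d6 = 59/4 → (-81/4, -49/2)
  seg 4: right by d4 = 59/2 → (37/4, -49/2)
  seg 5: up by d8 = 199/4 → (37/4, 101/4)
  seg 6: down by d5 = 49/2 → (37/4, 3/4)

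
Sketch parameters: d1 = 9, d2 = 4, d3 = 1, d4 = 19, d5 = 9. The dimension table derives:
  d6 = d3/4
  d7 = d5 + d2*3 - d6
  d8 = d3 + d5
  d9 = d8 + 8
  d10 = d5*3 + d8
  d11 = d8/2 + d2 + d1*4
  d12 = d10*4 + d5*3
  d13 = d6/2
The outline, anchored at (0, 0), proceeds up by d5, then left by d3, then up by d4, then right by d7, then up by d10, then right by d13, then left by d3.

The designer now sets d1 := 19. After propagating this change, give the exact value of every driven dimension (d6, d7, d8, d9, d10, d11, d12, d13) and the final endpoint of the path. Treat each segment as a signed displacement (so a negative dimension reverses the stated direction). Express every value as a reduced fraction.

d6 = 1/4
d7 = 83/4
d8 = 10
d9 = 18
d10 = 37
d11 = 85
d12 = 175
d13 = 1/8
endpoint = (151/8, 65)

Apply edit: d1 := 19
  d6 = d3/4 = 1/4
  d7 = d5 + d2*3 - d6 = 83/4
  d8 = d3 + d5 = 10
  d9 = d8 + 8 = 18
  d10 = d5*3 + d8 = 37
  d11 = d8/2 + d2 + d1*4 = 85
  d12 = d10*4 + d5*3 = 175
  d13 = d6/2 = 1/8
Walk from origin (0, 0):
  seg 1: up by d5 = 9 → (0, 9)
  seg 2: left by d3 = 1 → (-1, 9)
  seg 3: up by d4 = 19 → (-1, 28)
  seg 4: right by d7 = 83/4 → (79/4, 28)
  seg 5: up by d10 = 37 → (79/4, 65)
  seg 6: right by d13 = 1/8 → (159/8, 65)
  seg 7: left by d3 = 1 → (151/8, 65)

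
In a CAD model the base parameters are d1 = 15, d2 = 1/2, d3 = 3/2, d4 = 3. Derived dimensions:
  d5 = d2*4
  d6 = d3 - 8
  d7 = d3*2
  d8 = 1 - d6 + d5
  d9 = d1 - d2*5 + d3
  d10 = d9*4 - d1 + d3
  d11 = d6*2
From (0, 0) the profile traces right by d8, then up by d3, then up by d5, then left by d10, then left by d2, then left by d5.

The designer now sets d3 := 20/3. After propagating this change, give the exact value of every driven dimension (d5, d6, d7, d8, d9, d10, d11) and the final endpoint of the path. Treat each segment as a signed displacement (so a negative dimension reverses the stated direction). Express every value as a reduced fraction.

d5 = 2
d6 = -4/3
d7 = 40/3
d8 = 13/3
d9 = 115/6
d10 = 205/3
d11 = -8/3
endpoint = (-133/2, 26/3)

Apply edit: d3 := 20/3
  d5 = d2*4 = 2
  d6 = d3 - 8 = -4/3
  d7 = d3*2 = 40/3
  d8 = 1 - d6 + d5 = 13/3
  d9 = d1 - d2*5 + d3 = 115/6
  d10 = d9*4 - d1 + d3 = 205/3
  d11 = d6*2 = -8/3
Walk from origin (0, 0):
  seg 1: right by d8 = 13/3 → (13/3, 0)
  seg 2: up by d3 = 20/3 → (13/3, 20/3)
  seg 3: up by d5 = 2 → (13/3, 26/3)
  seg 4: left by d10 = 205/3 → (-64, 26/3)
  seg 5: left by d2 = 1/2 → (-129/2, 26/3)
  seg 6: left by d5 = 2 → (-133/2, 26/3)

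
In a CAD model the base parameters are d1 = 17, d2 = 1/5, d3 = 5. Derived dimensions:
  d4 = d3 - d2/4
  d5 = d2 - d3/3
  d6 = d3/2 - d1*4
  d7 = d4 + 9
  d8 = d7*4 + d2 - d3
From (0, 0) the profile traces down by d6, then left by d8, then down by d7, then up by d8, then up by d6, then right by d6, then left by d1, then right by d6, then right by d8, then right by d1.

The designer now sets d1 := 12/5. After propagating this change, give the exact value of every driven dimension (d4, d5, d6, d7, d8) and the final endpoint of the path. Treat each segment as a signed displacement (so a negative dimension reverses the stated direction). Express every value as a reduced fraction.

d4 = 99/20
d5 = -22/15
d6 = -71/10
d7 = 279/20
d8 = 51
endpoint = (-71/5, 741/20)

Apply edit: d1 := 12/5
  d4 = d3 - d2/4 = 99/20
  d5 = d2 - d3/3 = -22/15
  d6 = d3/2 - d1*4 = -71/10
  d7 = d4 + 9 = 279/20
  d8 = d7*4 + d2 - d3 = 51
Walk from origin (0, 0):
  seg 1: down by d6 = -71/10 → (0, 71/10)
  seg 2: left by d8 = 51 → (-51, 71/10)
  seg 3: down by d7 = 279/20 → (-51, -137/20)
  seg 4: up by d8 = 51 → (-51, 883/20)
  seg 5: up by d6 = -71/10 → (-51, 741/20)
  seg 6: right by d6 = -71/10 → (-581/10, 741/20)
  seg 7: left by d1 = 12/5 → (-121/2, 741/20)
  seg 8: right by d6 = -71/10 → (-338/5, 741/20)
  seg 9: right by d8 = 51 → (-83/5, 741/20)
  seg 10: right by d1 = 12/5 → (-71/5, 741/20)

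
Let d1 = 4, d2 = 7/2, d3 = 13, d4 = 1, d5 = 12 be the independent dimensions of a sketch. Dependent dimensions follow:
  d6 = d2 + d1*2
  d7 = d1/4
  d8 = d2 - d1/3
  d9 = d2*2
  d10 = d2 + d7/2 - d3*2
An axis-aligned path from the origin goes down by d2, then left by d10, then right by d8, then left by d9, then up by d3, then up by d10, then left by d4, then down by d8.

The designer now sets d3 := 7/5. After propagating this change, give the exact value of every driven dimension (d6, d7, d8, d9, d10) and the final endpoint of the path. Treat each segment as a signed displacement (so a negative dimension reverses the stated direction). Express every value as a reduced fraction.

Apply edit: d3 := 7/5
  d6 = d2 + d1*2 = 23/2
  d7 = d1/4 = 1
  d8 = d2 - d1/3 = 13/6
  d9 = d2*2 = 7
  d10 = d2 + d7/2 - d3*2 = 6/5
Walk from origin (0, 0):
  seg 1: down by d2 = 7/2 → (0, -7/2)
  seg 2: left by d10 = 6/5 → (-6/5, -7/2)
  seg 3: right by d8 = 13/6 → (29/30, -7/2)
  seg 4: left by d9 = 7 → (-181/30, -7/2)
  seg 5: up by d3 = 7/5 → (-181/30, -21/10)
  seg 6: up by d10 = 6/5 → (-181/30, -9/10)
  seg 7: left by d4 = 1 → (-211/30, -9/10)
  seg 8: down by d8 = 13/6 → (-211/30, -46/15)

d6 = 23/2
d7 = 1
d8 = 13/6
d9 = 7
d10 = 6/5
endpoint = (-211/30, -46/15)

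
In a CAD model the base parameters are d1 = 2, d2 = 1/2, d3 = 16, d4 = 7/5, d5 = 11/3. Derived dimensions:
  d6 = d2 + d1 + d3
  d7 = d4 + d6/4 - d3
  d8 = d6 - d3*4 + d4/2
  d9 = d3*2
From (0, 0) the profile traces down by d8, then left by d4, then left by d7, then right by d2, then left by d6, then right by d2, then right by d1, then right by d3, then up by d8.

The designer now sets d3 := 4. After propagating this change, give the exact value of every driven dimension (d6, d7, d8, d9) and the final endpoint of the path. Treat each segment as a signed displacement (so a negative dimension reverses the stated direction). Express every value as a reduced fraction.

Apply edit: d3 := 4
  d6 = d2 + d1 + d3 = 13/2
  d7 = d4 + d6/4 - d3 = -39/40
  d8 = d6 - d3*4 + d4/2 = -44/5
  d9 = d3*2 = 8
Walk from origin (0, 0):
  seg 1: down by d8 = -44/5 → (0, 44/5)
  seg 2: left by d4 = 7/5 → (-7/5, 44/5)
  seg 3: left by d7 = -39/40 → (-17/40, 44/5)
  seg 4: right by d2 = 1/2 → (3/40, 44/5)
  seg 5: left by d6 = 13/2 → (-257/40, 44/5)
  seg 6: right by d2 = 1/2 → (-237/40, 44/5)
  seg 7: right by d1 = 2 → (-157/40, 44/5)
  seg 8: right by d3 = 4 → (3/40, 44/5)
  seg 9: up by d8 = -44/5 → (3/40, 0)

d6 = 13/2
d7 = -39/40
d8 = -44/5
d9 = 8
endpoint = (3/40, 0)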